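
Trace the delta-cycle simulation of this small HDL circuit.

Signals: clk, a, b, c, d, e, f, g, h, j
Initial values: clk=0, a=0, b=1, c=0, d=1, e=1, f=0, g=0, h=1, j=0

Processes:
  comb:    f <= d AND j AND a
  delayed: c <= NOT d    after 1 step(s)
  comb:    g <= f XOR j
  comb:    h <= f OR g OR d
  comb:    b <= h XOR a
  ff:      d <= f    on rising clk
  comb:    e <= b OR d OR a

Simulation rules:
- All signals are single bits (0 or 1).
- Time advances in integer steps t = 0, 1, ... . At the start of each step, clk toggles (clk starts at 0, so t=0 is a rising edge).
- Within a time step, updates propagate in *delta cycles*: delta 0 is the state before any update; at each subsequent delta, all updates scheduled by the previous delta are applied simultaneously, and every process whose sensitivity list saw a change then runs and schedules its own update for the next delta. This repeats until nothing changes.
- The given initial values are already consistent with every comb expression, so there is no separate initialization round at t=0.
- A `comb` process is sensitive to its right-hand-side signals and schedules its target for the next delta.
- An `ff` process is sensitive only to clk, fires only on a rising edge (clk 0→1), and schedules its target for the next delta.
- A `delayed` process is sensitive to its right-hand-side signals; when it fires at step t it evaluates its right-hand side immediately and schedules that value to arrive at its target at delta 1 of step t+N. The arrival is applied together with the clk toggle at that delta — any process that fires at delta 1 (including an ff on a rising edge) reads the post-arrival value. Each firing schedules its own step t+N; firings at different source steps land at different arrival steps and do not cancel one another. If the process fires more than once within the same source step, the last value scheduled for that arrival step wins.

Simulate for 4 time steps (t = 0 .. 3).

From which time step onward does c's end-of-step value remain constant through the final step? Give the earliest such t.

1

[bits: j,h,clk,b,c,a,f,e,g,d]
t=0: Δ0=0101000101 Δ1=0111000101 Δ2=0111000100 Δ3=0011000100 Δ4=0010000100 Δ5=0010000000 | 5Δ
t=1: Δ0=0010000000 Δ1=0000100000 | 1Δ
t=2: Δ0=0000100000 Δ1=0010100000 | 1Δ
t=3: Δ0=0010100000 Δ1=0000100000 | 1Δ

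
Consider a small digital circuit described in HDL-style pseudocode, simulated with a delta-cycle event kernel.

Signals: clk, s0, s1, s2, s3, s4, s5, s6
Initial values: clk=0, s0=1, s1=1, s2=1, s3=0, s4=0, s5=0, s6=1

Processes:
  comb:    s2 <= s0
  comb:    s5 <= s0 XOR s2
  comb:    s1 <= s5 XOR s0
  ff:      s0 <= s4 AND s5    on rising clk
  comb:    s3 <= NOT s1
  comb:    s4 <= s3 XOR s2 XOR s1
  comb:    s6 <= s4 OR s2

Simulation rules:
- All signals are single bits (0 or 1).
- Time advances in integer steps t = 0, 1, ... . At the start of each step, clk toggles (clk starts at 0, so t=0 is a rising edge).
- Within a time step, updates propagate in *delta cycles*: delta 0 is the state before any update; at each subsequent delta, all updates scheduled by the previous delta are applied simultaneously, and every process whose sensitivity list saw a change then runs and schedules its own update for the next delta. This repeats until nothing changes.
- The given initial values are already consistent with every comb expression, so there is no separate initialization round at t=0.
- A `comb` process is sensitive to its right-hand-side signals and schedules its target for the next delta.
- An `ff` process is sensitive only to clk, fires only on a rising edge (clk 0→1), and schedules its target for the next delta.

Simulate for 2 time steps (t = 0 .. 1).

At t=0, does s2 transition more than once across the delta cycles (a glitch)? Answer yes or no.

t=0 Δ0: s2=1 clk=0 s3=0 s1=1 s4=0 s6=1 s5=0 s0=1
  Δ1: clk:0→1
  Δ2: s0:1→0
  Δ3: s2:1→0, s1:1→0, s5:0→1
  Δ4: s3:0→1, s1:0→1, s6:1→0, s5:1→0
  Δ5: s3:1→0, s1:1→0
  Δ6: s3:0→1
  Δ7: s4:0→1
  Δ8: s6:0→1
  (8Δ to stable)
t=1 Δ0: s2=0 clk=1 s3=1 s1=0 s4=1 s6=1 s5=0 s0=0
  Δ1: clk:1→0
  (1Δ to stable)

no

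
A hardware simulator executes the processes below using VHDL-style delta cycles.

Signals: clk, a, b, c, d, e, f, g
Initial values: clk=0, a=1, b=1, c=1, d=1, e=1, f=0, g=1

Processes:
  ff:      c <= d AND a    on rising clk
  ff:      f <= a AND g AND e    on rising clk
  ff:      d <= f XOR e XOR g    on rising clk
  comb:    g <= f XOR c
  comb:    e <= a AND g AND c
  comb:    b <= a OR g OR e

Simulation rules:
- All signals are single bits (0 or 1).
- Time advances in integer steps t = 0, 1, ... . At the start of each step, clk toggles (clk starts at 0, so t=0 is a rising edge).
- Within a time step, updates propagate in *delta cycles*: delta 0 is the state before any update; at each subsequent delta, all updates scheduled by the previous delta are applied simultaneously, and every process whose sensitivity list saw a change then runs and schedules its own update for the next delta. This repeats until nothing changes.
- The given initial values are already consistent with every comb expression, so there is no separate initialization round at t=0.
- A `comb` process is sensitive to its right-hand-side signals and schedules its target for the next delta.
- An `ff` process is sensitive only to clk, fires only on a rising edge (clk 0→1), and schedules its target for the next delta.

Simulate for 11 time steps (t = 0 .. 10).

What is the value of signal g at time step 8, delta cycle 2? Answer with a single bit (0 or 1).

[bits: a,e,clk,d,b,f,g,c]
t=0: Δ0=11011011 Δ1=11111011 Δ2=11101111 Δ3=11101101 Δ4=10101101 | 4Δ
t=1: Δ0=10101101 Δ1=10001101 | 1Δ
t=2: Δ0=10001101 Δ1=10101101 Δ2=10111000 | 2Δ
t=3: Δ0=10111000 Δ1=10011000 | 1Δ
t=4: Δ0=10011000 Δ1=10111000 Δ2=10101001 Δ3=10101011 Δ4=11101011 | 4Δ
t=5: Δ0=11101011 Δ1=11001011 | 1Δ
t=6: Δ0=11001011 Δ1=11101011 Δ2=11101110 Δ3=10101110 | 3Δ
t=7: Δ0=10101110 Δ1=10001110 | 1Δ
t=8: Δ0=10001110 Δ1=10101110 Δ2=10101010 Δ3=10101000 | 3Δ
t=9: Δ0=10101000 Δ1=10001000 | 1Δ
t=10: Δ0=10001000 Δ1=10101000 | 1Δ

1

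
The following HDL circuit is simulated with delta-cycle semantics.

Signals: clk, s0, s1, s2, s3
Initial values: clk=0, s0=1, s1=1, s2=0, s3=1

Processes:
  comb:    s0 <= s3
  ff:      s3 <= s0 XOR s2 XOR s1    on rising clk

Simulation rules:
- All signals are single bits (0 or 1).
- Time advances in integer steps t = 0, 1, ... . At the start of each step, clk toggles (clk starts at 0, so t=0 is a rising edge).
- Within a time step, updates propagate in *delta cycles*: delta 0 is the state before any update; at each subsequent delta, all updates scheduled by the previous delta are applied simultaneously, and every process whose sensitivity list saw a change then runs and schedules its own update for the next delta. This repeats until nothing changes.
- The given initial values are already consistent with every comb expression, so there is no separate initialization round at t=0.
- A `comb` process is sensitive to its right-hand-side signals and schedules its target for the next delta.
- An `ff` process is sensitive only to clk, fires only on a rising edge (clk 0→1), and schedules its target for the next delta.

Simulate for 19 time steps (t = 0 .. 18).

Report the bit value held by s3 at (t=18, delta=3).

1

[bits: s0,s1,clk,s2,s3]
t=0: Δ0=11001 Δ1=11101 Δ2=11100 Δ3=01100 | 3Δ
t=1: Δ0=01100 Δ1=01000 | 1Δ
t=2: Δ0=01000 Δ1=01100 Δ2=01101 Δ3=11101 | 3Δ
t=3: Δ0=11101 Δ1=11001 | 1Δ
t=4: Δ0=11001 Δ1=11101 Δ2=11100 Δ3=01100 | 3Δ
t=5: Δ0=01100 Δ1=01000 | 1Δ
t=6: Δ0=01000 Δ1=01100 Δ2=01101 Δ3=11101 | 3Δ
t=7: Δ0=11101 Δ1=11001 | 1Δ
t=8: Δ0=11001 Δ1=11101 Δ2=11100 Δ3=01100 | 3Δ
t=9: Δ0=01100 Δ1=01000 | 1Δ
t=10: Δ0=01000 Δ1=01100 Δ2=01101 Δ3=11101 | 3Δ
t=11: Δ0=11101 Δ1=11001 | 1Δ
t=12: Δ0=11001 Δ1=11101 Δ2=11100 Δ3=01100 | 3Δ
t=13: Δ0=01100 Δ1=01000 | 1Δ
t=14: Δ0=01000 Δ1=01100 Δ2=01101 Δ3=11101 | 3Δ
t=15: Δ0=11101 Δ1=11001 | 1Δ
t=16: Δ0=11001 Δ1=11101 Δ2=11100 Δ3=01100 | 3Δ
t=17: Δ0=01100 Δ1=01000 | 1Δ
t=18: Δ0=01000 Δ1=01100 Δ2=01101 Δ3=11101 | 3Δ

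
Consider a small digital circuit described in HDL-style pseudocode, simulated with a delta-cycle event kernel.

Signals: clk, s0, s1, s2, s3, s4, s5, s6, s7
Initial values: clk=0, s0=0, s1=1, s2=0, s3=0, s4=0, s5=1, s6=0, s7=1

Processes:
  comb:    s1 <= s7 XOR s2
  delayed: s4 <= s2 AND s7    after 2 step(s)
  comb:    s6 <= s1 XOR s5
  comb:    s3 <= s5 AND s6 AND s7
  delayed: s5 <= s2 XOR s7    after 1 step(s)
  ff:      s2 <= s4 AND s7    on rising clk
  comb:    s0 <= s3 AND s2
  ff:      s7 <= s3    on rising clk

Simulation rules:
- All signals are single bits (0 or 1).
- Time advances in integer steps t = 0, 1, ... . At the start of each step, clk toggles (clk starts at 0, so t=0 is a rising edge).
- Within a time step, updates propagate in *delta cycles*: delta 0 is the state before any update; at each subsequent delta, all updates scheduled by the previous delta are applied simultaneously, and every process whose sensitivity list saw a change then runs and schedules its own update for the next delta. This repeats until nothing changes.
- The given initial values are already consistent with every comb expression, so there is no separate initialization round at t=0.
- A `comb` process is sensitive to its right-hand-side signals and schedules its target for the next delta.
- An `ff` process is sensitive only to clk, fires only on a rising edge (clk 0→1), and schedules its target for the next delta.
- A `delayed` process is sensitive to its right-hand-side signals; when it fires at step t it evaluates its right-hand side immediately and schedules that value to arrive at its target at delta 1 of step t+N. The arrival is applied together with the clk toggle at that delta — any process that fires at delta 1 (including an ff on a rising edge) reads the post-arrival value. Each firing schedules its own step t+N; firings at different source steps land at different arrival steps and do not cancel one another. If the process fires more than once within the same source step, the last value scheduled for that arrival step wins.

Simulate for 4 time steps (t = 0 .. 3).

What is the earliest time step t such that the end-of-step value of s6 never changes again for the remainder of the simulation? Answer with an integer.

1

t=0 Δ0: s6=0 clk=0 s5=1 s0=0 s7=1 s1=1 s3=0 s4=0 s2=0
  Δ1: clk:0→1
  Δ2: s7:1→0
  Δ3: s1:1→0
  Δ4: s6:0→1
  (4Δ to stable)
t=1 Δ0: s6=1 clk=1 s5=1 s0=0 s7=0 s1=0 s3=0 s4=0 s2=0
  Δ1: clk:1→0, s5:1→0
  Δ2: s6:1→0
  (2Δ to stable)
t=2 Δ0: s6=0 clk=0 s5=0 s0=0 s7=0 s1=0 s3=0 s4=0 s2=0
  Δ1: clk:0→1
  (1Δ to stable)
t=3 Δ0: s6=0 clk=1 s5=0 s0=0 s7=0 s1=0 s3=0 s4=0 s2=0
  Δ1: clk:1→0
  (1Δ to stable)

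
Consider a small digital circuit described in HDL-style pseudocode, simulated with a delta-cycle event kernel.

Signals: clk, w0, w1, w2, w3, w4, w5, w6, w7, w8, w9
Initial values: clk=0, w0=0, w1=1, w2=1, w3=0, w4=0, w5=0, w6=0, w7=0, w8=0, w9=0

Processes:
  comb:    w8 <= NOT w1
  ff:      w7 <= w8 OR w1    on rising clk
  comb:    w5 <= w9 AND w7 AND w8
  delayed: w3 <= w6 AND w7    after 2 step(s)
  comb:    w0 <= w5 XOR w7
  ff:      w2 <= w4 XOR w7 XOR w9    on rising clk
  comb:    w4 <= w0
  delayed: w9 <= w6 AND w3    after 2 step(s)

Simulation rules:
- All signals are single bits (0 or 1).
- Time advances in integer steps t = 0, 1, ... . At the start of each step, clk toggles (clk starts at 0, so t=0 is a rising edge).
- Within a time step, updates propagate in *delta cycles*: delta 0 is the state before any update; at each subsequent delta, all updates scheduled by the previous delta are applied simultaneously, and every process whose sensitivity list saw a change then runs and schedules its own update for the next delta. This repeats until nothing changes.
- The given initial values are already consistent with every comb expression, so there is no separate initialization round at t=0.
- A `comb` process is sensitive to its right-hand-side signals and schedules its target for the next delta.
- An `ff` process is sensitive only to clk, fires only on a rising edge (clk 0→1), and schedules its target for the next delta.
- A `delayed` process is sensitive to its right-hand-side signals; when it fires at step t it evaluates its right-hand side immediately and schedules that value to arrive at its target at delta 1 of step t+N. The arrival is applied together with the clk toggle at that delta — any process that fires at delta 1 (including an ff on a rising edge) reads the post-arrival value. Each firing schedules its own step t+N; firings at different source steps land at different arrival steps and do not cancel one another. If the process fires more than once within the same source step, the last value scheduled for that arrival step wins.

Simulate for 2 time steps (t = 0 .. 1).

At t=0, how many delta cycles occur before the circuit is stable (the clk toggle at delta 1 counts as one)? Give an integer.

t0.Δ0 w0=0 w6=0 w9=0 w5=0 w4=0 w1=1 w7=0 w8=0 w3=0 clk=0 w2=1
t0.Δ1 w0=0 w6=0 w9=0 w5=0 w4=0 w1=1 w7=0 w8=0 w3=0 clk=1 w2=1
t0.Δ2 w0=0 w6=0 w9=0 w5=0 w4=0 w1=1 w7=1 w8=0 w3=0 clk=1 w2=0
t0.Δ3 w0=1 w6=0 w9=0 w5=0 w4=0 w1=1 w7=1 w8=0 w3=0 clk=1 w2=0
t0.Δ4 w0=1 w6=0 w9=0 w5=0 w4=1 w1=1 w7=1 w8=0 w3=0 clk=1 w2=0
t1.Δ0 w0=1 w6=0 w9=0 w5=0 w4=1 w1=1 w7=1 w8=0 w3=0 clk=1 w2=0
t1.Δ1 w0=1 w6=0 w9=0 w5=0 w4=1 w1=1 w7=1 w8=0 w3=0 clk=0 w2=0

4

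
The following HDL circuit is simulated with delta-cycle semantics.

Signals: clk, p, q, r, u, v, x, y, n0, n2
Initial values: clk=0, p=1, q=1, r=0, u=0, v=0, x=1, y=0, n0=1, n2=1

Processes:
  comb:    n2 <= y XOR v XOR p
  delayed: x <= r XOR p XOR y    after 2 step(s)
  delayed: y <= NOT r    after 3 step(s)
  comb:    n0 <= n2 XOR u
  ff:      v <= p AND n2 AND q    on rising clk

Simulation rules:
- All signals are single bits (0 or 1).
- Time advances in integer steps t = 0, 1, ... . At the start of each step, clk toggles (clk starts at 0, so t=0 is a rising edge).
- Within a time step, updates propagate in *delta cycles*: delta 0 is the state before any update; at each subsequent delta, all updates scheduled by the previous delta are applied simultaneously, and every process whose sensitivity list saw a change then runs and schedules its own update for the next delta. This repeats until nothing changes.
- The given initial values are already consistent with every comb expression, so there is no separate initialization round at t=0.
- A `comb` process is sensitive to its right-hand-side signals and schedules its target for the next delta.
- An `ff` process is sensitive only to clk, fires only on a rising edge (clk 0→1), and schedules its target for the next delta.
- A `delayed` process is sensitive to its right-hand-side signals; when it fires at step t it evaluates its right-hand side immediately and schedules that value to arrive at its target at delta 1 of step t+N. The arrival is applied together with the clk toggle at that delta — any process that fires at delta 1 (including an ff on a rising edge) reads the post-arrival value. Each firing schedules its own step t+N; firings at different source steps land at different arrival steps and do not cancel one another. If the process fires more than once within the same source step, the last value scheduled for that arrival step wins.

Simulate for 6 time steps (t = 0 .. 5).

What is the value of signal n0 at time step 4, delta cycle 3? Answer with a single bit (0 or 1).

t=0 Δ0: r=0 p=1 v=0 q=1 x=1 n2=1 clk=0 u=0 n0=1 y=0
  Δ1: clk:0→1
  Δ2: v:0→1
  Δ3: n2:1→0
  Δ4: n0:1→0
  (4Δ to stable)
t=1 Δ0: r=0 p=1 v=1 q=1 x=1 n2=0 clk=1 u=0 n0=0 y=0
  Δ1: clk:1→0
  (1Δ to stable)
t=2 Δ0: r=0 p=1 v=1 q=1 x=1 n2=0 clk=0 u=0 n0=0 y=0
  Δ1: clk:0→1
  Δ2: v:1→0
  Δ3: n2:0→1
  Δ4: n0:0→1
  (4Δ to stable)
t=3 Δ0: r=0 p=1 v=0 q=1 x=1 n2=1 clk=1 u=0 n0=1 y=0
  Δ1: clk:1→0
  (1Δ to stable)
t=4 Δ0: r=0 p=1 v=0 q=1 x=1 n2=1 clk=0 u=0 n0=1 y=0
  Δ1: clk:0→1
  Δ2: v:0→1
  Δ3: n2:1→0
  Δ4: n0:1→0
  (4Δ to stable)
t=5 Δ0: r=0 p=1 v=1 q=1 x=1 n2=0 clk=1 u=0 n0=0 y=0
  Δ1: clk:1→0
  (1Δ to stable)

1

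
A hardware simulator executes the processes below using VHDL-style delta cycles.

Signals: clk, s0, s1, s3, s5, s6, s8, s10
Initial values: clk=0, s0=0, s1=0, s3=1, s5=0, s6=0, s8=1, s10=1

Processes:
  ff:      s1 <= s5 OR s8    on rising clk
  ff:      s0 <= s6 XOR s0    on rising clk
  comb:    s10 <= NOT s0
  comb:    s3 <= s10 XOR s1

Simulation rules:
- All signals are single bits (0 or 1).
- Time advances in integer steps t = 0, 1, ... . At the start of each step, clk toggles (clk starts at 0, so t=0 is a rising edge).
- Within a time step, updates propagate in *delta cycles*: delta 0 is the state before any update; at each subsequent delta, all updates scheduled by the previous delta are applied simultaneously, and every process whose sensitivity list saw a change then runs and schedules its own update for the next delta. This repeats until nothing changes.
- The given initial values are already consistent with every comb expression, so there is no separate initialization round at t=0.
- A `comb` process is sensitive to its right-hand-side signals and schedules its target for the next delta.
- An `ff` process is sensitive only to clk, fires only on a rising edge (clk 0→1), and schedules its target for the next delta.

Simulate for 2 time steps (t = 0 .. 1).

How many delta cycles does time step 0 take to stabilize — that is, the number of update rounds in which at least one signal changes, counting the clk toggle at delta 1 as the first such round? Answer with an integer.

[bits: s5,s10,s1,clk,s6,s3,s8,s0]
t=0: Δ0=01000110 Δ1=01010110 Δ2=01110110 Δ3=01110010 | 3Δ
t=1: Δ0=01110010 Δ1=01100010 | 1Δ

3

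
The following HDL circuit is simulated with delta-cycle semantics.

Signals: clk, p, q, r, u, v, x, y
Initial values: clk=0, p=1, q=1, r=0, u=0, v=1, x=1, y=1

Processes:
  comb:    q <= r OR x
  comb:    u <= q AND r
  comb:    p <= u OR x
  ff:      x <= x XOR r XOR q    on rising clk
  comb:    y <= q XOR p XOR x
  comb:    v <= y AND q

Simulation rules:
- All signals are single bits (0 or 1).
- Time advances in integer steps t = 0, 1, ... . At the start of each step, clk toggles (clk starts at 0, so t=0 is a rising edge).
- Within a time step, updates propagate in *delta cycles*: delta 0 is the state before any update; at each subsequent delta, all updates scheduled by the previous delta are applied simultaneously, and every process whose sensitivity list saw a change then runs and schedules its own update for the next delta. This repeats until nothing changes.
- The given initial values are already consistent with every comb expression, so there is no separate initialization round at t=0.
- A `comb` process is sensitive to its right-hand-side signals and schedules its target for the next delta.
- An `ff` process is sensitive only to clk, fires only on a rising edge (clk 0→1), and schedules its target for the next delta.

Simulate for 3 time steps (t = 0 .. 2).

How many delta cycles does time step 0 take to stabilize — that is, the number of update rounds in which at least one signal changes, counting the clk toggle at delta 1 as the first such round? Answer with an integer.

4

[bits: p,r,u,y,q,x,v,clk]
t=0: Δ0=10011110 Δ1=10011111 Δ2=10011011 Δ3=00000011 Δ4=00000001 | 4Δ
t=1: Δ0=00000001 Δ1=00000000 | 1Δ
t=2: Δ0=00000000 Δ1=00000001 | 1Δ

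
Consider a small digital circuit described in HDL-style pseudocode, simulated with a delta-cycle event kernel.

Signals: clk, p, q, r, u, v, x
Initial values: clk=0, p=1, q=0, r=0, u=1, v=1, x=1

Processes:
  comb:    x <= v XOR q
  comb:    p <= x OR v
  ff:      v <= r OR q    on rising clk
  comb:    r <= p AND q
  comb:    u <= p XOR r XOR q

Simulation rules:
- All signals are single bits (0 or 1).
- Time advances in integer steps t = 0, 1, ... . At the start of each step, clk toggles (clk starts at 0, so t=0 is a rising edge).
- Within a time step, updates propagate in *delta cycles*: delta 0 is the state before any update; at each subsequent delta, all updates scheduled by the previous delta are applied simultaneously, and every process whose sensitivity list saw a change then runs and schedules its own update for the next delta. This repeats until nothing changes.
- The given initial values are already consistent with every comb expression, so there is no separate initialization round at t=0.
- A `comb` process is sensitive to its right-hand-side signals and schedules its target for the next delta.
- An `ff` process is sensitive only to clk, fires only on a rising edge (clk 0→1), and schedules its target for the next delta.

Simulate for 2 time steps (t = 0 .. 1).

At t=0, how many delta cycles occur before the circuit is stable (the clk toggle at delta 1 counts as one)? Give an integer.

5

t0.Δ0 clk=0 x=1 r=0 u=1 p=1 q=0 v=1
t0.Δ1 clk=1 x=1 r=0 u=1 p=1 q=0 v=1
t0.Δ2 clk=1 x=1 r=0 u=1 p=1 q=0 v=0
t0.Δ3 clk=1 x=0 r=0 u=1 p=1 q=0 v=0
t0.Δ4 clk=1 x=0 r=0 u=1 p=0 q=0 v=0
t0.Δ5 clk=1 x=0 r=0 u=0 p=0 q=0 v=0
t1.Δ0 clk=1 x=0 r=0 u=0 p=0 q=0 v=0
t1.Δ1 clk=0 x=0 r=0 u=0 p=0 q=0 v=0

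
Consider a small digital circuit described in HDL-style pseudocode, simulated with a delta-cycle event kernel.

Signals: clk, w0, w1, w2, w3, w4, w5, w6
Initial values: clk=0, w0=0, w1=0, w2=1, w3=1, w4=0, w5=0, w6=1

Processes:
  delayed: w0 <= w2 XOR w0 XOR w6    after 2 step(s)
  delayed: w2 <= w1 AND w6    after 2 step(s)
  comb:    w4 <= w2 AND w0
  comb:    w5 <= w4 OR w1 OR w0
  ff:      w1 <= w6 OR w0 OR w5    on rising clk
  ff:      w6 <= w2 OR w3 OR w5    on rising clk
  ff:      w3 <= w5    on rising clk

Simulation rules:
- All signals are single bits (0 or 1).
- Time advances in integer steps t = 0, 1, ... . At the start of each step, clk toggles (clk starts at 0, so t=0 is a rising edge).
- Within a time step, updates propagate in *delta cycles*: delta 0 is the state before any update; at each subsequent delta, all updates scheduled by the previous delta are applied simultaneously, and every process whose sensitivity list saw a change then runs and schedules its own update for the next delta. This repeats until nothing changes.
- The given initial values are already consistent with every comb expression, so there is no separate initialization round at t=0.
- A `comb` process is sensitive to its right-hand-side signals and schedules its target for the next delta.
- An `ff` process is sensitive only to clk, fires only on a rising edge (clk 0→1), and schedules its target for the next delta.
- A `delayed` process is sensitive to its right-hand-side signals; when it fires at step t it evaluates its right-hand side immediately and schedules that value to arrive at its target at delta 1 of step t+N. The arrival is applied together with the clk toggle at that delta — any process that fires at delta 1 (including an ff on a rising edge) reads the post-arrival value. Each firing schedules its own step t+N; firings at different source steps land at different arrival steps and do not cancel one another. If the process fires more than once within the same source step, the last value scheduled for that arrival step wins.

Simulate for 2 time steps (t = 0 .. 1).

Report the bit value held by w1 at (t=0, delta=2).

t=0 Δ0: w2=1 w4=0 w3=1 clk=0 w6=1 w5=0 w0=0 w1=0
  Δ1: clk:0→1
  Δ2: w3:1→0, w1:0→1
  Δ3: w5:0→1
  (3Δ to stable)
t=1 Δ0: w2=1 w4=0 w3=0 clk=1 w6=1 w5=1 w0=0 w1=1
  Δ1: clk:1→0
  (1Δ to stable)

1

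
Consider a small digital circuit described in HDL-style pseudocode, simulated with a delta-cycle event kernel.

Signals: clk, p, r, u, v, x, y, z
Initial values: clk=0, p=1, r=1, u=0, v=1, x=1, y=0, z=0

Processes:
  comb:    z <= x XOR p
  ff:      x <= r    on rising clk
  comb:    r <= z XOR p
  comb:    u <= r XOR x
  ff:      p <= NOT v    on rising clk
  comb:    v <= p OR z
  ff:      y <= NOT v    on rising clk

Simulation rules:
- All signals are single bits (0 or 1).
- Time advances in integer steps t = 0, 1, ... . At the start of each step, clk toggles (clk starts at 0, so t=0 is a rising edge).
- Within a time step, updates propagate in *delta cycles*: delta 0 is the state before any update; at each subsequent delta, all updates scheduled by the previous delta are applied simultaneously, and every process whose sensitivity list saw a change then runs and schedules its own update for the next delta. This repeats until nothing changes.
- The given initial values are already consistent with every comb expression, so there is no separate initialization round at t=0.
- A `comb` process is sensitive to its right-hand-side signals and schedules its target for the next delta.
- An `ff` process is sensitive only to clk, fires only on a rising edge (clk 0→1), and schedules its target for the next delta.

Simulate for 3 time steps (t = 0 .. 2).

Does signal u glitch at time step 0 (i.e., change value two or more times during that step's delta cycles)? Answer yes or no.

t=0 Δ0: r=1 u=0 y=0 z=0 p=1 x=1 v=1 clk=0
  Δ1: clk:0→1
  Δ2: p:1→0
  Δ3: r:1→0, z:0→1, v:1→0
  Δ4: r:0→1, u:0→1, v:0→1
  Δ5: u:1→0
  (5Δ to stable)
t=1 Δ0: r=1 u=0 y=0 z=1 p=0 x=1 v=1 clk=1
  Δ1: clk:1→0
  (1Δ to stable)
t=2 Δ0: r=1 u=0 y=0 z=1 p=0 x=1 v=1 clk=0
  Δ1: clk:0→1
  (1Δ to stable)

yes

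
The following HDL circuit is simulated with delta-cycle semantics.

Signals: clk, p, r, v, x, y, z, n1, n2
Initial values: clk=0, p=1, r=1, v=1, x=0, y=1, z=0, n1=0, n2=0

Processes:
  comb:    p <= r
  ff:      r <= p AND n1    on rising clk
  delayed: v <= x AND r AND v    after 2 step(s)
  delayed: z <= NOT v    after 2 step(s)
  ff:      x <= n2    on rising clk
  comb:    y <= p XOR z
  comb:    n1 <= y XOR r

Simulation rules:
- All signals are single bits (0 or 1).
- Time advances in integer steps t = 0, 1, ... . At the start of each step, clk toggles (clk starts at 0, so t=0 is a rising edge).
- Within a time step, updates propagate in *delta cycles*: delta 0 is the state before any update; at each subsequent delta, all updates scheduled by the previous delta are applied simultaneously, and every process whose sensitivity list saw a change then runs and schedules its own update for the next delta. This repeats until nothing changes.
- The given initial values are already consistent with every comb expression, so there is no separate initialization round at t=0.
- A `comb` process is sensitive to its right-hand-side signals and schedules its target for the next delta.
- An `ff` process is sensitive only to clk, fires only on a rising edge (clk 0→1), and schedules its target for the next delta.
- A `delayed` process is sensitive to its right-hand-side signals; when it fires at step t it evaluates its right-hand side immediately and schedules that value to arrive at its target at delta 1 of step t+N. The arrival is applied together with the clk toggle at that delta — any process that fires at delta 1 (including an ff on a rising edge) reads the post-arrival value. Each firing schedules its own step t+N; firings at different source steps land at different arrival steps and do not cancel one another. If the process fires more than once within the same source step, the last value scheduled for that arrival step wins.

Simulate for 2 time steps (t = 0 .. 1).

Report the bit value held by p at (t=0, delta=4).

[bits: r,z,x,n2,p,v,clk,n1,y]
t=0: Δ0=100011001 Δ1=100011101 Δ2=000011101 Δ3=000001111 Δ4=000001110 Δ5=000001100 | 5Δ
t=1: Δ0=000001100 Δ1=000001000 | 1Δ

0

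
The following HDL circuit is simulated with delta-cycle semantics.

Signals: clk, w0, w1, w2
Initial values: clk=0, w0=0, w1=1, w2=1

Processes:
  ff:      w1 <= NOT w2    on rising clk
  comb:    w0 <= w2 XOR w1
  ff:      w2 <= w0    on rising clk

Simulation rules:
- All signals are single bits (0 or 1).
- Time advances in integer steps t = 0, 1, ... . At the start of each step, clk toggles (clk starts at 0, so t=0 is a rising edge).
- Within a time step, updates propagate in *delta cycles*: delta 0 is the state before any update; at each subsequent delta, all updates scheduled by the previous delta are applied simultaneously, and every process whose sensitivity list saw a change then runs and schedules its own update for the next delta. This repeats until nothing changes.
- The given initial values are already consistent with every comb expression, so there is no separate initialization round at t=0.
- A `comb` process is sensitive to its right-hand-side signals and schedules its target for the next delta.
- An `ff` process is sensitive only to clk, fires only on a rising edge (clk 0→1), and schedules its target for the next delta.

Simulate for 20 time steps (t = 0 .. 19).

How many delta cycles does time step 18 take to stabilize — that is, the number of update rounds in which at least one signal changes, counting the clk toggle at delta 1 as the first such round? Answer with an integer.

2

[bits: w1,w0,clk,w2]
t=0: Δ0=1001 Δ1=1011 Δ2=0010 | 2Δ
t=1: Δ0=0010 Δ1=0000 | 1Δ
t=2: Δ0=0000 Δ1=0010 Δ2=1010 Δ3=1110 | 3Δ
t=3: Δ0=1110 Δ1=1100 | 1Δ
t=4: Δ0=1100 Δ1=1110 Δ2=1111 Δ3=1011 | 3Δ
t=5: Δ0=1011 Δ1=1001 | 1Δ
t=6: Δ0=1001 Δ1=1011 Δ2=0010 | 2Δ
t=7: Δ0=0010 Δ1=0000 | 1Δ
t=8: Δ0=0000 Δ1=0010 Δ2=1010 Δ3=1110 | 3Δ
t=9: Δ0=1110 Δ1=1100 | 1Δ
t=10: Δ0=1100 Δ1=1110 Δ2=1111 Δ3=1011 | 3Δ
t=11: Δ0=1011 Δ1=1001 | 1Δ
t=12: Δ0=1001 Δ1=1011 Δ2=0010 | 2Δ
t=13: Δ0=0010 Δ1=0000 | 1Δ
t=14: Δ0=0000 Δ1=0010 Δ2=1010 Δ3=1110 | 3Δ
t=15: Δ0=1110 Δ1=1100 | 1Δ
t=16: Δ0=1100 Δ1=1110 Δ2=1111 Δ3=1011 | 3Δ
t=17: Δ0=1011 Δ1=1001 | 1Δ
t=18: Δ0=1001 Δ1=1011 Δ2=0010 | 2Δ
t=19: Δ0=0010 Δ1=0000 | 1Δ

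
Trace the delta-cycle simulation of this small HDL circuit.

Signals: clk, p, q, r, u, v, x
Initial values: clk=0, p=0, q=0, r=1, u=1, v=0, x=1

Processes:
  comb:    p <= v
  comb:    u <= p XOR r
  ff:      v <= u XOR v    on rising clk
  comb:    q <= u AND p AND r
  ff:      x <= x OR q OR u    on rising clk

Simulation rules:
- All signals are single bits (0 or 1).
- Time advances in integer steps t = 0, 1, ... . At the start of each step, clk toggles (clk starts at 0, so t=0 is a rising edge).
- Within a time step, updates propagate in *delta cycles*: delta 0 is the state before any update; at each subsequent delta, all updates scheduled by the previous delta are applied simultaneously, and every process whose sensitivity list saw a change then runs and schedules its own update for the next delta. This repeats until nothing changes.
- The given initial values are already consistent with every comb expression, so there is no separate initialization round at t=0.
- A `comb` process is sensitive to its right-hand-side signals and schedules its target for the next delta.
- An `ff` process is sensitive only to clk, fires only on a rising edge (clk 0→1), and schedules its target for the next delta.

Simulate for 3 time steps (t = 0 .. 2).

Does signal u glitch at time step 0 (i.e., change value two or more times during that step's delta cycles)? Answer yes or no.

no

t0.Δ0 p=0 q=0 v=0 u=1 x=1 r=1 clk=0
t0.Δ1 p=0 q=0 v=0 u=1 x=1 r=1 clk=1
t0.Δ2 p=0 q=0 v=1 u=1 x=1 r=1 clk=1
t0.Δ3 p=1 q=0 v=1 u=1 x=1 r=1 clk=1
t0.Δ4 p=1 q=1 v=1 u=0 x=1 r=1 clk=1
t0.Δ5 p=1 q=0 v=1 u=0 x=1 r=1 clk=1
t1.Δ0 p=1 q=0 v=1 u=0 x=1 r=1 clk=1
t1.Δ1 p=1 q=0 v=1 u=0 x=1 r=1 clk=0
t2.Δ0 p=1 q=0 v=1 u=0 x=1 r=1 clk=0
t2.Δ1 p=1 q=0 v=1 u=0 x=1 r=1 clk=1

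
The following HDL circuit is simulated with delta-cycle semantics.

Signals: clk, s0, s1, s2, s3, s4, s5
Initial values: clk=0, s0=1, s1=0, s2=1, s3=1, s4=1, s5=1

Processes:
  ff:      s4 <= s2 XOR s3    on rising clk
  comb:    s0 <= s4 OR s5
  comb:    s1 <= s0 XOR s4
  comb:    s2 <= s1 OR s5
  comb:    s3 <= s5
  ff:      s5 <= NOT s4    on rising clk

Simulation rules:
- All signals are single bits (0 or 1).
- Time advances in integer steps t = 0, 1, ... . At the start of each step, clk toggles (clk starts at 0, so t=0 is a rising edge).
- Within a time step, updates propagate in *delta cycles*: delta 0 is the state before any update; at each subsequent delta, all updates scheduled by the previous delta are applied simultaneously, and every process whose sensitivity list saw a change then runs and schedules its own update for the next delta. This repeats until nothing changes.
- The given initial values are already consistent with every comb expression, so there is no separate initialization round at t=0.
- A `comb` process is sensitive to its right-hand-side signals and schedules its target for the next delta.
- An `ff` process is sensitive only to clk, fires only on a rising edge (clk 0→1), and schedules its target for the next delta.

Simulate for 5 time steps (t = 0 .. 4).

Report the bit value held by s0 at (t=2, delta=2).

t0.Δ0 s5=1 s3=1 s4=1 s1=0 clk=0 s2=1 s0=1
t0.Δ1 s5=1 s3=1 s4=1 s1=0 clk=1 s2=1 s0=1
t0.Δ2 s5=0 s3=1 s4=0 s1=0 clk=1 s2=1 s0=1
t0.Δ3 s5=0 s3=0 s4=0 s1=1 clk=1 s2=0 s0=0
t0.Δ4 s5=0 s3=0 s4=0 s1=0 clk=1 s2=1 s0=0
t0.Δ5 s5=0 s3=0 s4=0 s1=0 clk=1 s2=0 s0=0
t1.Δ0 s5=0 s3=0 s4=0 s1=0 clk=1 s2=0 s0=0
t1.Δ1 s5=0 s3=0 s4=0 s1=0 clk=0 s2=0 s0=0
t2.Δ0 s5=0 s3=0 s4=0 s1=0 clk=0 s2=0 s0=0
t2.Δ1 s5=0 s3=0 s4=0 s1=0 clk=1 s2=0 s0=0
t2.Δ2 s5=1 s3=0 s4=0 s1=0 clk=1 s2=0 s0=0
t2.Δ3 s5=1 s3=1 s4=0 s1=0 clk=1 s2=1 s0=1
t2.Δ4 s5=1 s3=1 s4=0 s1=1 clk=1 s2=1 s0=1
t3.Δ0 s5=1 s3=1 s4=0 s1=1 clk=1 s2=1 s0=1
t3.Δ1 s5=1 s3=1 s4=0 s1=1 clk=0 s2=1 s0=1
t4.Δ0 s5=1 s3=1 s4=0 s1=1 clk=0 s2=1 s0=1
t4.Δ1 s5=1 s3=1 s4=0 s1=1 clk=1 s2=1 s0=1

0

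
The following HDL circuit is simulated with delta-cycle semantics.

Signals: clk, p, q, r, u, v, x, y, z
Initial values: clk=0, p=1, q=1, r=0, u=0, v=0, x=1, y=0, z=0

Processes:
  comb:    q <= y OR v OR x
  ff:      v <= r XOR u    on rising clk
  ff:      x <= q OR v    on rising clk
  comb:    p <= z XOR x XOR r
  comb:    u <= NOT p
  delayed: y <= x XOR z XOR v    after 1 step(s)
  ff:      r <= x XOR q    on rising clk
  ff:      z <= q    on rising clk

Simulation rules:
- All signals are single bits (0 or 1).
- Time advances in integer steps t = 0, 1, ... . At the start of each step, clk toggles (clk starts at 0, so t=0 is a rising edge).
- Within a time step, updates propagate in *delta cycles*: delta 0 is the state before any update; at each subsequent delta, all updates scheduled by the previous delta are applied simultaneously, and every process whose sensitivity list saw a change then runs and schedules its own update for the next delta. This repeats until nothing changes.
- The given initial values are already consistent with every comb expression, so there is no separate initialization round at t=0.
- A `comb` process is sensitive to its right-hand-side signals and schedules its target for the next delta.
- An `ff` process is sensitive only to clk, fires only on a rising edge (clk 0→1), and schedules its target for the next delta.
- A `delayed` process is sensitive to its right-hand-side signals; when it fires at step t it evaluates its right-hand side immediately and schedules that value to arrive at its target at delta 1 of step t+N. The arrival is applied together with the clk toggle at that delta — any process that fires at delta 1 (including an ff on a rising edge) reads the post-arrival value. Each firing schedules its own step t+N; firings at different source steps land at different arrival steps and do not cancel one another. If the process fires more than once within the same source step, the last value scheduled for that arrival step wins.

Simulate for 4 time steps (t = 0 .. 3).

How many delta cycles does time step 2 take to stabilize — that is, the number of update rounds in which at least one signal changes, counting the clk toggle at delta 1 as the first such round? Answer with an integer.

t0.Δ0 r=0 y=0 v=0 q=1 clk=0 u=0 x=1 z=0 p=1
t0.Δ1 r=0 y=0 v=0 q=1 clk=1 u=0 x=1 z=0 p=1
t0.Δ2 r=0 y=0 v=0 q=1 clk=1 u=0 x=1 z=1 p=1
t0.Δ3 r=0 y=0 v=0 q=1 clk=1 u=0 x=1 z=1 p=0
t0.Δ4 r=0 y=0 v=0 q=1 clk=1 u=1 x=1 z=1 p=0
t1.Δ0 r=0 y=0 v=0 q=1 clk=1 u=1 x=1 z=1 p=0
t1.Δ1 r=0 y=0 v=0 q=1 clk=0 u=1 x=1 z=1 p=0
t2.Δ0 r=0 y=0 v=0 q=1 clk=0 u=1 x=1 z=1 p=0
t2.Δ1 r=0 y=0 v=0 q=1 clk=1 u=1 x=1 z=1 p=0
t2.Δ2 r=0 y=0 v=1 q=1 clk=1 u=1 x=1 z=1 p=0
t3.Δ0 r=0 y=0 v=1 q=1 clk=1 u=1 x=1 z=1 p=0
t3.Δ1 r=0 y=1 v=1 q=1 clk=0 u=1 x=1 z=1 p=0

2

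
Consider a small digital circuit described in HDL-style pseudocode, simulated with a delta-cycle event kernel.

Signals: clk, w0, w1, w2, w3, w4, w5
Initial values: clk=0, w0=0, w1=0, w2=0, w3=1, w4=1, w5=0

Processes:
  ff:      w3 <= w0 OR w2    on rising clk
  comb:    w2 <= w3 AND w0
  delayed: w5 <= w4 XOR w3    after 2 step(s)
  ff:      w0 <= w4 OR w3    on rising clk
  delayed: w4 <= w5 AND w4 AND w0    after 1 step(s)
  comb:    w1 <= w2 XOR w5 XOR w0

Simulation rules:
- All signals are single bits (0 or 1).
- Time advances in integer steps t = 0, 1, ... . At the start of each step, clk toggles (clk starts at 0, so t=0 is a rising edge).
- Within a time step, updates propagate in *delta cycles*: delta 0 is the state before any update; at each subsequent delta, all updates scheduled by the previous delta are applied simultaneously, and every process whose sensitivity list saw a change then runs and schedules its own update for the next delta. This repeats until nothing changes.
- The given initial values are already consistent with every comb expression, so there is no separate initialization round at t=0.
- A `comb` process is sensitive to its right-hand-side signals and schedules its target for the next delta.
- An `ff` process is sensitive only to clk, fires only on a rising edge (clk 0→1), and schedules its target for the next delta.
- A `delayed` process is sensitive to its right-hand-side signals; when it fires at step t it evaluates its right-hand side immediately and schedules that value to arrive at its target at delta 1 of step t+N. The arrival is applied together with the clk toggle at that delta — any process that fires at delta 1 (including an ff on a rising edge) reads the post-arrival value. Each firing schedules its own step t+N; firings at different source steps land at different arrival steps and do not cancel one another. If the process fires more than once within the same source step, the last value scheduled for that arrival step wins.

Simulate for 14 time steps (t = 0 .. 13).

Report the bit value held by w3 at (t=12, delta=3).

0

t0.Δ0 w5=0 w1=0 w4=1 w3=1 clk=0 w0=0 w2=0
t0.Δ1 w5=0 w1=0 w4=1 w3=1 clk=1 w0=0 w2=0
t0.Δ2 w5=0 w1=0 w4=1 w3=0 clk=1 w0=1 w2=0
t0.Δ3 w5=0 w1=1 w4=1 w3=0 clk=1 w0=1 w2=0
t1.Δ0 w5=0 w1=1 w4=1 w3=0 clk=1 w0=1 w2=0
t1.Δ1 w5=0 w1=1 w4=0 w3=0 clk=0 w0=1 w2=0
t2.Δ0 w5=0 w1=1 w4=0 w3=0 clk=0 w0=1 w2=0
t2.Δ1 w5=1 w1=1 w4=0 w3=0 clk=1 w0=1 w2=0
t2.Δ2 w5=1 w1=0 w4=0 w3=1 clk=1 w0=0 w2=0
t2.Δ3 w5=1 w1=1 w4=0 w3=1 clk=1 w0=0 w2=0
t3.Δ0 w5=1 w1=1 w4=0 w3=1 clk=1 w0=0 w2=0
t3.Δ1 w5=0 w1=1 w4=0 w3=1 clk=0 w0=0 w2=0
t3.Δ2 w5=0 w1=0 w4=0 w3=1 clk=0 w0=0 w2=0
t4.Δ0 w5=0 w1=0 w4=0 w3=1 clk=0 w0=0 w2=0
t4.Δ1 w5=1 w1=0 w4=0 w3=1 clk=1 w0=0 w2=0
t4.Δ2 w5=1 w1=1 w4=0 w3=0 clk=1 w0=1 w2=0
t4.Δ3 w5=1 w1=0 w4=0 w3=0 clk=1 w0=1 w2=0
t5.Δ0 w5=1 w1=0 w4=0 w3=0 clk=1 w0=1 w2=0
t5.Δ1 w5=1 w1=0 w4=0 w3=0 clk=0 w0=1 w2=0
t6.Δ0 w5=1 w1=0 w4=0 w3=0 clk=0 w0=1 w2=0
t6.Δ1 w5=0 w1=0 w4=0 w3=0 clk=1 w0=1 w2=0
t6.Δ2 w5=0 w1=1 w4=0 w3=1 clk=1 w0=0 w2=0
t6.Δ3 w5=0 w1=0 w4=0 w3=1 clk=1 w0=0 w2=0
t7.Δ0 w5=0 w1=0 w4=0 w3=1 clk=1 w0=0 w2=0
t7.Δ1 w5=0 w1=0 w4=0 w3=1 clk=0 w0=0 w2=0
t8.Δ0 w5=0 w1=0 w4=0 w3=1 clk=0 w0=0 w2=0
t8.Δ1 w5=1 w1=0 w4=0 w3=1 clk=1 w0=0 w2=0
t8.Δ2 w5=1 w1=1 w4=0 w3=0 clk=1 w0=1 w2=0
t8.Δ3 w5=1 w1=0 w4=0 w3=0 clk=1 w0=1 w2=0
t9.Δ0 w5=1 w1=0 w4=0 w3=0 clk=1 w0=1 w2=0
t9.Δ1 w5=1 w1=0 w4=0 w3=0 clk=0 w0=1 w2=0
t10.Δ0 w5=1 w1=0 w4=0 w3=0 clk=0 w0=1 w2=0
t10.Δ1 w5=0 w1=0 w4=0 w3=0 clk=1 w0=1 w2=0
t10.Δ2 w5=0 w1=1 w4=0 w3=1 clk=1 w0=0 w2=0
t10.Δ3 w5=0 w1=0 w4=0 w3=1 clk=1 w0=0 w2=0
t11.Δ0 w5=0 w1=0 w4=0 w3=1 clk=1 w0=0 w2=0
t11.Δ1 w5=0 w1=0 w4=0 w3=1 clk=0 w0=0 w2=0
t12.Δ0 w5=0 w1=0 w4=0 w3=1 clk=0 w0=0 w2=0
t12.Δ1 w5=1 w1=0 w4=0 w3=1 clk=1 w0=0 w2=0
t12.Δ2 w5=1 w1=1 w4=0 w3=0 clk=1 w0=1 w2=0
t12.Δ3 w5=1 w1=0 w4=0 w3=0 clk=1 w0=1 w2=0
t13.Δ0 w5=1 w1=0 w4=0 w3=0 clk=1 w0=1 w2=0
t13.Δ1 w5=1 w1=0 w4=0 w3=0 clk=0 w0=1 w2=0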